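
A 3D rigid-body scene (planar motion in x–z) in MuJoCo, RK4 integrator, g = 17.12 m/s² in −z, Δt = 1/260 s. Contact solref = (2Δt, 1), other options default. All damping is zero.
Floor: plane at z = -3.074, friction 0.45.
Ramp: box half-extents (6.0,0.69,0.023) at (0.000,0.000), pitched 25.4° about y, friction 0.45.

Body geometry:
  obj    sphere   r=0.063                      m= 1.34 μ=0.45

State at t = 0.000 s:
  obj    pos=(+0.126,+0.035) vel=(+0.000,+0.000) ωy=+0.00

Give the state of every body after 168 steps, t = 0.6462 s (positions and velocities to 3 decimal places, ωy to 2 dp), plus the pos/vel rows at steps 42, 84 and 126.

State at t = 0.6462 s:
  obj    pos=(+1.115,-0.434) vel=(+3.062,-1.454) ωy=+53.79

Key-timestep trajectory:
   step    t(s)  obj.x    obj.z    obj.vx   obj.vz 
     42  0.1615   +0.188  +0.006  +0.766  -0.364
     84  0.3231   +0.373  -0.082  +1.531  -0.727
    126  0.4846   +0.683  -0.229  +2.296  -1.090


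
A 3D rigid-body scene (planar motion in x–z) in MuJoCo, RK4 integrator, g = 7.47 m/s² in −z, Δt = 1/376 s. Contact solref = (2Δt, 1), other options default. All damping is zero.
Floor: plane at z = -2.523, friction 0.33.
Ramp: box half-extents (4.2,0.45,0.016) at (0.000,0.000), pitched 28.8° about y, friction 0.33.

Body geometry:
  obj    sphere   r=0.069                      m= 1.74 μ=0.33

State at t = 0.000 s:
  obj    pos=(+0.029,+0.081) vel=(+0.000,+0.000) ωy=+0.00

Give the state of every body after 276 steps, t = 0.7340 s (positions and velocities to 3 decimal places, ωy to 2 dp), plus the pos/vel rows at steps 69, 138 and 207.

State at t = 0.7340 s:
  obj    pos=(+0.636,-0.253) vel=(+1.654,-0.909) ωy=+27.34

Key-timestep trajectory:
   step    t(s)  obj.x    obj.z    obj.vx   obj.vz 
     69  0.1835   +0.067  +0.060  +0.413  -0.227
    138  0.3670   +0.181  -0.002  +0.827  -0.455
    207  0.5505   +0.370  -0.107  +1.240  -0.682


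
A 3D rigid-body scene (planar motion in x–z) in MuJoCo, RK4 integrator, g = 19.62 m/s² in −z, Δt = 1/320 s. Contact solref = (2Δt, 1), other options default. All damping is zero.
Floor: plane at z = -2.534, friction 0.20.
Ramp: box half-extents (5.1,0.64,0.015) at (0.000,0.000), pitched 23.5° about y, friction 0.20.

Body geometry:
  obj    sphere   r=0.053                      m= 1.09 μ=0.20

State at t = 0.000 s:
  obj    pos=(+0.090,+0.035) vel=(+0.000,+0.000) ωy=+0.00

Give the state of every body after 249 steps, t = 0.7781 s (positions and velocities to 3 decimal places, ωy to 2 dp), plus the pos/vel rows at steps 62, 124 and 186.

State at t = 0.7781 s:
  obj    pos=(+1.642,-0.640) vel=(+3.988,-1.734) ωy=+82.03

Key-timestep trajectory:
   step    t(s)  obj.x    obj.z    obj.vx   obj.vz 
     62  0.1938   +0.186  -0.007  +0.993  -0.432
    124  0.3875   +0.475  -0.132  +1.986  -0.864
    186  0.5813   +0.956  -0.341  +2.979  -1.295


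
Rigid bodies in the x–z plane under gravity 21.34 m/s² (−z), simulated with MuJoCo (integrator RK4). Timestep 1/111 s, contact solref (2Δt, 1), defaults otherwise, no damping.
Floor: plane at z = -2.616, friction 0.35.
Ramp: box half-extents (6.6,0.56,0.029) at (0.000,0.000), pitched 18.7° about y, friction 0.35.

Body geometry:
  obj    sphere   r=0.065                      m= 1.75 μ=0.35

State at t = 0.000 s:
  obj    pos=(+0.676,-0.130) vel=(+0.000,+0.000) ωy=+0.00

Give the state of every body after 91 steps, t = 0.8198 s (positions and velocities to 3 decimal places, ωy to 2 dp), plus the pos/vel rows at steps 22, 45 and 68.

State at t = 0.8198 s:
  obj    pos=(+2.232,-0.656) vel=(+3.795,-1.284) ωy=+61.62

Key-timestep trajectory:
   step    t(s)  obj.x    obj.z    obj.vx   obj.vz 
     22  0.1982   +0.767  -0.160  +0.918  -0.311
     45  0.4054   +1.057  -0.258  +1.877  -0.635
     68  0.6126   +1.545  -0.424  +2.836  -0.960


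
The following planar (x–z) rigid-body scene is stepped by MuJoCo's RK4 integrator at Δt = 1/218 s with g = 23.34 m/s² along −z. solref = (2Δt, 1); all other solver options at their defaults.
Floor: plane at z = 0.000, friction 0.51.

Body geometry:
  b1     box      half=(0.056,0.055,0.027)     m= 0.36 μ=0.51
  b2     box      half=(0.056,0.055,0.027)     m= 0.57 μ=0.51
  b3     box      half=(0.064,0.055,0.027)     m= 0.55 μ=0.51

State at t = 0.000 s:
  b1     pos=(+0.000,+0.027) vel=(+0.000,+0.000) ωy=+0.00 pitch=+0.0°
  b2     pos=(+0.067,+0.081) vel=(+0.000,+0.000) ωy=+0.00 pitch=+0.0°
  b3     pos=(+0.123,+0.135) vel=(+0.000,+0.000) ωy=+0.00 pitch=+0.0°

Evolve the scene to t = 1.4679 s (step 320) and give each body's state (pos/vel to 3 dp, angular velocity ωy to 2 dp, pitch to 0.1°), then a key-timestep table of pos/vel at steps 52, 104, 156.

State at t = 1.4679 s:
  b1     pos=(+0.000,+0.027) vel=(+0.000,+0.000) ωy=+0.00 pitch=+0.0°
  b2     pos=(+0.123,+0.056) vel=(+0.000,+0.000) ωy=+0.00 pitch=+90.0°
  b3     pos=(+0.208,+0.064) vel=(+0.000,+0.000) ωy=+0.00 pitch=+90.0°

Key-timestep trajectory:
   step    t(s)  b1.x    b1.z    b1.vx   b1.vz   b2.x    b2.z    b2.vx   b2.vz   b3.x    b3.z    b3.vx   b3.vz 
     52  0.2385   +0.000  +0.027  +0.000  +0.000   +0.106  +0.061  +0.078  -0.012   +0.173  +0.069  +0.071  +0.008
    104  0.4771   +0.000  +0.027  +0.000  +0.000   +0.124  +0.056  -0.022  +0.002   +0.222  +0.068  +0.092  +0.018
    156  0.7156   +0.000  +0.027  +0.000  +0.000   +0.123  +0.056  +0.000  +0.000   +0.207  +0.064  +0.275  -0.106


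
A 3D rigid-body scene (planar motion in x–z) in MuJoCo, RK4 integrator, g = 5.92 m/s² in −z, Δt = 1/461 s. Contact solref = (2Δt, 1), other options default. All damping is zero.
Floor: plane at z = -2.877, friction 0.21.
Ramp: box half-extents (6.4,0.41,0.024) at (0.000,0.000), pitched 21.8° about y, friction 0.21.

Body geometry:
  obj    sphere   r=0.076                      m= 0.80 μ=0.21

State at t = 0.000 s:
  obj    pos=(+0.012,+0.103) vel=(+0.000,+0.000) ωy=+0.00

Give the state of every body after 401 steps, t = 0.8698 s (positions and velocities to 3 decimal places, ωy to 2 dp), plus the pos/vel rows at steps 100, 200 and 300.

State at t = 0.8698 s:
  obj    pos=(+0.564,-0.118) vel=(+1.268,-0.507) ωy=+17.97

Key-timestep trajectory:
   step    t(s)  obj.x    obj.z    obj.vx   obj.vz 
    100  0.2169   +0.046  +0.089  +0.316  -0.127
    200  0.4338   +0.149  +0.048  +0.633  -0.253
    300  0.6508   +0.321  -0.021  +0.949  -0.380


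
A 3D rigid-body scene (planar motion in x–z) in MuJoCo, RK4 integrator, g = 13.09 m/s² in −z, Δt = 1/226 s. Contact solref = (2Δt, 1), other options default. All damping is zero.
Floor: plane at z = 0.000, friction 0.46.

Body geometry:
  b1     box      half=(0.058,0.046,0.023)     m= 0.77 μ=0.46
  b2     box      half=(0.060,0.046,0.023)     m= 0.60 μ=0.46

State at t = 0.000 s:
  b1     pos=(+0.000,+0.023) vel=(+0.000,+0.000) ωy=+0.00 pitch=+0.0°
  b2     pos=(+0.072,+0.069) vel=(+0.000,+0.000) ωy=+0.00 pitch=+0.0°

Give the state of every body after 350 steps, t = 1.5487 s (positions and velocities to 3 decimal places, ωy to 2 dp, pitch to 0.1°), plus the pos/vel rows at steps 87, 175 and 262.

State at t = 1.5487 s:
  b1     pos=(-0.001,+0.023) vel=(+0.000,+0.000) ωy=+0.00 pitch=+0.0°
  b2     pos=(+0.083,+0.055) vel=(+0.000,+0.000) ωy=-0.01 pitch=+38.0°

Key-timestep trajectory:
   step    t(s)  b1.x    b1.z    b1.vx   b1.vz   b2.x    b2.z    b2.vx   b2.vz 
     87  0.3850   +0.000  +0.023  +0.000  +0.000   +0.083  +0.055  +0.000  +0.000
    175  0.7743   +0.000  +0.023  +0.000  +0.000   +0.083  +0.055  +0.000  +0.000
    262  1.1593   +0.000  +0.023  +0.000  +0.000   +0.083  +0.055  +0.000  +0.000


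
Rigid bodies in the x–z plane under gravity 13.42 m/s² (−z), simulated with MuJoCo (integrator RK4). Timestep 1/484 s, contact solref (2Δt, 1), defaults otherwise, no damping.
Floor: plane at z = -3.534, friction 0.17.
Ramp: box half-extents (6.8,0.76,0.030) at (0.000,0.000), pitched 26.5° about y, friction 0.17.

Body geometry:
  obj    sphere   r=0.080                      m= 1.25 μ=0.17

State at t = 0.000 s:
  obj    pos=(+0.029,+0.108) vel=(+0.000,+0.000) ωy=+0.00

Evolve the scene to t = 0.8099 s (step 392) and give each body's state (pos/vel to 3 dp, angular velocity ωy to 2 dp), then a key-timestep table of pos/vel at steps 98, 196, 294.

State at t = 0.8099 s:
  obj    pos=(+1.285,-0.518) vel=(+3.100,-1.546) ωy=+43.29

Key-timestep trajectory:
   step    t(s)  obj.x    obj.z    obj.vx   obj.vz 
     98  0.2025   +0.108  +0.069  +0.775  -0.386
    196  0.4050   +0.343  -0.048  +1.550  -0.773
    294  0.6074   +0.735  -0.244  +2.325  -1.159


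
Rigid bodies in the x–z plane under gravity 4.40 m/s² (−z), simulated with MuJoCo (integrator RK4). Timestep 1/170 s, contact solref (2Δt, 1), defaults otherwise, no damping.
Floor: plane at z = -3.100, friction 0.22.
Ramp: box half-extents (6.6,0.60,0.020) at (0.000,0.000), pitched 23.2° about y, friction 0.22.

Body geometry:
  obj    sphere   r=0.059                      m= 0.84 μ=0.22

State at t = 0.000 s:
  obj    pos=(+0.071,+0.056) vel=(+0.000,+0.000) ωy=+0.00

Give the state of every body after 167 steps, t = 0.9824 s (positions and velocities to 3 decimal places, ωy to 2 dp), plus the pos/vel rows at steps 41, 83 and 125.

State at t = 0.9824 s:
  obj    pos=(+0.620,-0.180) vel=(+1.118,-0.479) ωy=+20.61

Key-timestep trajectory:
   step    t(s)  obj.x    obj.z    obj.vx   obj.vz 
     41  0.2412   +0.104  +0.041  +0.275  -0.118
     83  0.4882   +0.207  -0.003  +0.556  -0.238
    125  0.7353   +0.379  -0.076  +0.837  -0.359


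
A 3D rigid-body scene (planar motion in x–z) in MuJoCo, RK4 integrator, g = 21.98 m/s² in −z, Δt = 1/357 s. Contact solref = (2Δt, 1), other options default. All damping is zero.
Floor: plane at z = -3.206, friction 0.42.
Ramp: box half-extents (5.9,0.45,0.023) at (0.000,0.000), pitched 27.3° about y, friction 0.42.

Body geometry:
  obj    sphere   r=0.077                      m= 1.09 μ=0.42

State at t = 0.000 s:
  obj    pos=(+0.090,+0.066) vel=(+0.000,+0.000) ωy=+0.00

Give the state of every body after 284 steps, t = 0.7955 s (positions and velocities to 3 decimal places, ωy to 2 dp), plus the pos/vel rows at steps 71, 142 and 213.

State at t = 0.7955 s:
  obj    pos=(+2.115,-0.979) vel=(+5.090,-2.627) ωy=+74.39

Key-timestep trajectory:
   step    t(s)  obj.x    obj.z    obj.vx   obj.vz 
     71  0.1989   +0.217  +0.001  +1.273  -0.657
    142  0.3978   +0.596  -0.195  +2.545  -1.314
    213  0.5966   +1.229  -0.522  +3.818  -1.971


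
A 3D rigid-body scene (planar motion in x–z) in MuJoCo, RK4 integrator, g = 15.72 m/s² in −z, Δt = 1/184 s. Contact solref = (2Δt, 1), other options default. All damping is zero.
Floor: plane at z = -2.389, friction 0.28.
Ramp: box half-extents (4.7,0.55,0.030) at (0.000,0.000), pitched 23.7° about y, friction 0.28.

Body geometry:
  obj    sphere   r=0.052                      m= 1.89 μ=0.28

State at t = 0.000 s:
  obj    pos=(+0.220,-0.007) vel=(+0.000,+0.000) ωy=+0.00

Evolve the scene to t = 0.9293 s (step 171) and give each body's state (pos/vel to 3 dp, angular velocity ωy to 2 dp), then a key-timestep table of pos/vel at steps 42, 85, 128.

State at t = 0.9293 s:
  obj    pos=(+2.005,-0.791) vel=(+3.841,-1.686) ωy=+80.65

Key-timestep trajectory:
   step    t(s)  obj.x    obj.z    obj.vx   obj.vz 
     42  0.2283   +0.328  -0.054  +0.944  -0.414
     85  0.4620   +0.661  -0.201  +1.909  -0.838
    128  0.6957   +1.220  -0.446  +2.875  -1.262


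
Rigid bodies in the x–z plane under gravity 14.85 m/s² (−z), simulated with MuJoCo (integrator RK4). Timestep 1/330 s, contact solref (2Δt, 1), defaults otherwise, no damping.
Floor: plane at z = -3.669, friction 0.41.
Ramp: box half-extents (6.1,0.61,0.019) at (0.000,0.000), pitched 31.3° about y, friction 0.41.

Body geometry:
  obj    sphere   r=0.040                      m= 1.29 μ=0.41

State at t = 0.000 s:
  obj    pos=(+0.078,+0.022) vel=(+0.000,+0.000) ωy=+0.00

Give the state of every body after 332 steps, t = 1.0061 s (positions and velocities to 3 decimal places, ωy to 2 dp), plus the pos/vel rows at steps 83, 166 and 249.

State at t = 1.0061 s:
  obj    pos=(+2.461,-1.427) vel=(+4.737,-2.880) ωy=+138.59

Key-timestep trajectory:
   step    t(s)  obj.x    obj.z    obj.vx   obj.vz 
     83  0.2515   +0.227  -0.069  +1.184  -0.720
    166  0.5030   +0.674  -0.341  +2.369  -1.440
    249  0.7545   +1.418  -0.793  +3.553  -2.160


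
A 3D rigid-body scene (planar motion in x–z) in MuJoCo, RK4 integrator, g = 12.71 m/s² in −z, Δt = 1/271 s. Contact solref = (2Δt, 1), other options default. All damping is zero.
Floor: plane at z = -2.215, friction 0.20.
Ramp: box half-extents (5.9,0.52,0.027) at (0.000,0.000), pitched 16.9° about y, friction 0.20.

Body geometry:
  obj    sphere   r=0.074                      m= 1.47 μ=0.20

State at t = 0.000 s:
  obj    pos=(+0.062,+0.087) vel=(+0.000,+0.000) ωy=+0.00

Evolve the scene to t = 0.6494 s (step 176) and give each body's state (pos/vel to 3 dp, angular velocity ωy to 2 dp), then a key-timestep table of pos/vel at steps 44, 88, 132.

State at t = 0.6494 s:
  obj    pos=(+0.595,-0.075) vel=(+1.640,-0.498) ωy=+23.16

Key-timestep trajectory:
   step    t(s)  obj.x    obj.z    obj.vx   obj.vz 
     44  0.1624   +0.095  +0.077  +0.410  -0.125
     88  0.3247   +0.195  +0.046  +0.820  -0.249
    132  0.4871   +0.362  -0.004  +1.230  -0.374


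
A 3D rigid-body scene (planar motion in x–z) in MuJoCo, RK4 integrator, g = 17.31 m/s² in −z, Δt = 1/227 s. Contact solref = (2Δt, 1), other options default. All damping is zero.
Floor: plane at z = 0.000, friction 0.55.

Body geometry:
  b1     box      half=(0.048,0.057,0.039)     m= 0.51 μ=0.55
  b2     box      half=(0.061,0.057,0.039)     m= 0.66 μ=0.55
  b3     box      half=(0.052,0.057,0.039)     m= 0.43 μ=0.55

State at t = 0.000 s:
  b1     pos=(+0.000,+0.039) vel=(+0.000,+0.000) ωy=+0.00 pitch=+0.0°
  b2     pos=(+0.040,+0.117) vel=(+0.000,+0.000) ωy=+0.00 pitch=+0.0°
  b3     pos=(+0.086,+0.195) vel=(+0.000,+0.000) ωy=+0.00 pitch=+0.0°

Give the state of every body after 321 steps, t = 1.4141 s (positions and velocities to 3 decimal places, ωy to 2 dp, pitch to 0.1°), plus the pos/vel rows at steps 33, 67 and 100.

State at t = 1.4141 s:
  b1     pos=(+0.000,+0.039) vel=(+0.000,+0.000) ωy=+0.00 pitch=+0.0°
  b2     pos=(+0.101,+0.061) vel=(+0.000,+0.000) ωy=+0.00 pitch=+90.0°
  b3     pos=(+0.305,+0.039) vel=(+0.000,+0.000) ωy=+0.00 pitch=+180.0°

Key-timestep trajectory:
   step    t(s)  b1.x    b1.z    b1.vx   b1.vz   b2.x    b2.z    b2.vx   b2.vz   b3.x    b3.z    b3.vx   b3.vz 
     33  0.1454   +0.000  +0.039  -0.001  +0.000   +0.051  +0.118  +0.186  -0.014   +0.117  +0.180  +0.490  -0.328
     67  0.2952   +0.000  +0.039  +0.000  +0.000   +0.104  +0.060  +0.274  +0.250   +0.220  +0.054  +0.505  +0.466
    100  0.4405   +0.000  +0.039  +0.000  +0.000   +0.098  +0.061  -0.107  +0.112   +0.290  +0.051  +0.596  -0.465


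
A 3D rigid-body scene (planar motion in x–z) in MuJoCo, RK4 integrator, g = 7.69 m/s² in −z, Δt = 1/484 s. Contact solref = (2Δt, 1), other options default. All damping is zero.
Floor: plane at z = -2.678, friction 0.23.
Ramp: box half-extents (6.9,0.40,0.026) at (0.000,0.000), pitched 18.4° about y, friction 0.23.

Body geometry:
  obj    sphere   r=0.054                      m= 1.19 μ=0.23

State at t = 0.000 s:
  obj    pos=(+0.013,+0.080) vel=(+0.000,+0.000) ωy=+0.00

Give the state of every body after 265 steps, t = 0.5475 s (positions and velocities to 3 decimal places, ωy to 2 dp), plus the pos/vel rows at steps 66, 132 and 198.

State at t = 0.5475 s:
  obj    pos=(+0.260,-0.002) vel=(+0.901,-0.300) ωy=+17.58

Key-timestep trajectory:
   step    t(s)  obj.x    obj.z    obj.vx   obj.vz 
     66  0.1364   +0.028  +0.075  +0.224  -0.075
    132  0.2727   +0.074  +0.060  +0.449  -0.149
    198  0.4091   +0.151  +0.034  +0.673  -0.224


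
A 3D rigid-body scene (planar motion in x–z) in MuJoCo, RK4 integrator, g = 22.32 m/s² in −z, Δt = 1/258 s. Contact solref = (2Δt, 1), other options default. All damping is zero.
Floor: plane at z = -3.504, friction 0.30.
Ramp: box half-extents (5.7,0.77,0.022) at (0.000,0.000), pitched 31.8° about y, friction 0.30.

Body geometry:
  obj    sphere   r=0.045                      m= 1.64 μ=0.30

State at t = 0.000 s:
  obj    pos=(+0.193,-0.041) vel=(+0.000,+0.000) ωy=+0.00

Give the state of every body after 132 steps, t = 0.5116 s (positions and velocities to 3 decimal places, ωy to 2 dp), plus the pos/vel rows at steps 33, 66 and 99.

State at t = 0.5116 s:
  obj    pos=(+1.128,-0.620) vel=(+3.653,-2.265) ωy=+95.49

Key-timestep trajectory:
   step    t(s)  obj.x    obj.z    obj.vx   obj.vz 
     33  0.1279   +0.252  -0.077  +0.914  -0.566
     66  0.2558   +0.427  -0.186  +1.827  -1.133
     99  0.3837   +0.719  -0.367  +2.740  -1.699


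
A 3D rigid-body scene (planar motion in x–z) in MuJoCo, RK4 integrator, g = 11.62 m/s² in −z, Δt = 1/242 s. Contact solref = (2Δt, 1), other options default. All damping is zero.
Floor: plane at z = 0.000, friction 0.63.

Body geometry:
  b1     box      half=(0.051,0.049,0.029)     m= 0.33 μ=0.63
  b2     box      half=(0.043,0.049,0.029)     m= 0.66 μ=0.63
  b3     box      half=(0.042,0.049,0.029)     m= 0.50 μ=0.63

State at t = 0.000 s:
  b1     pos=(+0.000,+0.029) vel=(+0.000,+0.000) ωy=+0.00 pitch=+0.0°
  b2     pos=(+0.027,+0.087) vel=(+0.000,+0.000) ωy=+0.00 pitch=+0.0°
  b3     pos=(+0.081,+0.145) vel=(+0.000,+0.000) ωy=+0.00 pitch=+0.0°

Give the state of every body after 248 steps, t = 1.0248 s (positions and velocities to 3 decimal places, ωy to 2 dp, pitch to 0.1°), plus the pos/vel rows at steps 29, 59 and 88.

State at t = 1.0248 s:
  b1     pos=(+0.000,+0.029) vel=(+0.000,+0.000) ωy=+0.00 pitch=+0.0°
  b2     pos=(+0.027,+0.087) vel=(+0.000,+0.000) ωy=+0.00 pitch=+0.0°
  b3     pos=(+0.103,+0.042) vel=(+0.000,+0.000) ωy=+0.00 pitch=+90.0°

Key-timestep trajectory:
   step    t(s)  b1.x    b1.z    b1.vx   b1.vz   b2.x    b2.z    b2.vx   b2.vz   b3.x    b3.z    b3.vx   b3.vz 
     29  0.1198   +0.000  +0.029  +0.000  +0.000   +0.027  +0.087  +0.000  +0.000   +0.096  +0.133  +0.225  -0.314
     59  0.2438   +0.000  +0.029  +0.000  +0.000   +0.027  +0.087  +0.000  +0.000   +0.118  +0.047  -0.059  +0.112
     88  0.3636   +0.000  +0.029  -0.001  +0.000   +0.027  +0.087  -0.015  -0.018   +0.101  +0.043  +0.011  +0.027


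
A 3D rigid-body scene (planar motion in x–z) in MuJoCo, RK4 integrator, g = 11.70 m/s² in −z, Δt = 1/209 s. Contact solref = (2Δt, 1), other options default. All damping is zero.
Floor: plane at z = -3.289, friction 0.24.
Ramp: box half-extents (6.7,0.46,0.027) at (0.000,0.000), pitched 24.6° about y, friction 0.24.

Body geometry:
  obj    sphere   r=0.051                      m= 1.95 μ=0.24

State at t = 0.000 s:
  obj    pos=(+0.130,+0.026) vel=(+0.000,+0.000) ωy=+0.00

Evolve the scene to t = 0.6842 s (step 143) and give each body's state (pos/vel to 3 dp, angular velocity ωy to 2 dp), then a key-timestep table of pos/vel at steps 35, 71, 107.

State at t = 0.6842 s:
  obj    pos=(+0.871,-0.313) vel=(+2.164,-0.991) ωy=+46.66

Key-timestep trajectory:
   step    t(s)  obj.x    obj.z    obj.vx   obj.vz 
     35  0.1675   +0.174  +0.006  +0.530  -0.243
     71  0.3397   +0.313  -0.057  +1.075  -0.492
    107  0.5120   +0.545  -0.164  +1.620  -0.741


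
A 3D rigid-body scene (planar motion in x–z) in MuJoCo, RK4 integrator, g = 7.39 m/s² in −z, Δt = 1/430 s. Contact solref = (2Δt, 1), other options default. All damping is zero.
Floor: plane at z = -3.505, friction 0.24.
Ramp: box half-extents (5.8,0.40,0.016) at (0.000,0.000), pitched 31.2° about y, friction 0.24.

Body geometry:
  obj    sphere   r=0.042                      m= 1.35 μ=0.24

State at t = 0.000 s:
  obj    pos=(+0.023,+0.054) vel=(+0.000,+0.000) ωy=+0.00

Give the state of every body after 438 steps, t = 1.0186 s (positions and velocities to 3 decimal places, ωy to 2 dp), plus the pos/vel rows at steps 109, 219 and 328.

State at t = 1.0186 s:
  obj    pos=(+1.236,-0.681) vel=(+2.383,-1.443) ωy=+66.31

Key-timestep trajectory:
   step    t(s)  obj.x    obj.z    obj.vx   obj.vz 
    109  0.2535   +0.098  +0.008  +0.593  -0.359
    219  0.5093   +0.326  -0.130  +1.191  -0.721
    328  0.7628   +0.704  -0.358  +1.784  -1.081


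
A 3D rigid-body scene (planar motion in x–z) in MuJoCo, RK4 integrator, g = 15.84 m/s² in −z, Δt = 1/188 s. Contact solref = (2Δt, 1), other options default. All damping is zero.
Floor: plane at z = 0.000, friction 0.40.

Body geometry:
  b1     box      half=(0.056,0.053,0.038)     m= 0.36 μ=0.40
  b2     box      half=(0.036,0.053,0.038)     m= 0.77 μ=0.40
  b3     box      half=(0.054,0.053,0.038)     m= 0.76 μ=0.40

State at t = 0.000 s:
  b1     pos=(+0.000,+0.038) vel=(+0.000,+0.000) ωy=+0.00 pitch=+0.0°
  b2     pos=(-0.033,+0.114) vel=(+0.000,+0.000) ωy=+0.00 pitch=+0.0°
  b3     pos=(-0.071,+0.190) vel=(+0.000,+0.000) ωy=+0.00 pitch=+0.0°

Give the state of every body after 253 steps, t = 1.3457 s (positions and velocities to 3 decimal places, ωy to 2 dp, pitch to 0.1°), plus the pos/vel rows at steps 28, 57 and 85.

State at t = 1.3457 s:
  b1     pos=(+0.000,+0.038) vel=(+0.000,+0.000) ωy=+0.00 pitch=+0.0°
  b2     pos=(-0.032,+0.114) vel=(+0.000,+0.000) ωy=+0.00 pitch=+0.0°
  b3     pos=(-0.106,+0.054) vel=(+0.000,+0.000) ωy=+0.00 pitch=-90.0°

Key-timestep trajectory:
   step    t(s)  b1.x    b1.z    b1.vx   b1.vz   b2.x    b2.z    b2.vx   b2.vz   b3.x    b3.z    b3.vx   b3.vz 
     28  0.1489   +0.000  +0.038  +0.001  +0.000   -0.033  +0.114  +0.001  +0.000   -0.078  +0.189  -0.117  -0.033
     57  0.3032   +0.000  +0.038  +0.000  +0.000   -0.033  +0.114  +0.000  +0.000   -0.119  +0.127  -0.350  -1.298
     85  0.4521   +0.000  +0.038  +0.000  +0.000   -0.033  +0.114  +0.000  +0.000   -0.124  +0.061  +0.252  -0.100


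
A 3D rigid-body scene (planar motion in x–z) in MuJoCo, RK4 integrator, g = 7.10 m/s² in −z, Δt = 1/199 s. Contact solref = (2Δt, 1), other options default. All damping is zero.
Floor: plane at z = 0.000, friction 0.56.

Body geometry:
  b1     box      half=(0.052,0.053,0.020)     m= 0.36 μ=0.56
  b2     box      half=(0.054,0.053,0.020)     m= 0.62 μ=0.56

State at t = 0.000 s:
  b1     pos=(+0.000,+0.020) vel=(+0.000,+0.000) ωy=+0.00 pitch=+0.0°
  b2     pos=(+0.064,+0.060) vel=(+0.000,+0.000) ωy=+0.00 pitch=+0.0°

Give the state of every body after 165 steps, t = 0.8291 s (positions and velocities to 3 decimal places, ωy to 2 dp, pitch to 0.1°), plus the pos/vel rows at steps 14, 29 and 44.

State at t = 0.8291 s:
  b1     pos=(+0.000,+0.020) vel=(+0.000,+0.000) ωy=+0.00 pitch=+0.0°
  b2     pos=(+0.073,+0.049) vel=(+0.000,+0.000) ωy=-0.01 pitch=+37.2°

Key-timestep trajectory:
   step    t(s)  b1.x    b1.z    b1.vx   b1.vz   b2.x    b2.z    b2.vx   b2.vz 
     14  0.0704   +0.000  +0.020  +0.000  +0.000   +0.066  +0.058  +0.071  -0.056
     29  0.1457   +0.000  +0.020  +0.000  +0.000   +0.074  +0.049  +0.110  -0.218
     44  0.2211   +0.000  +0.020  +0.000  +0.000   +0.074  +0.049  -0.074  -0.043


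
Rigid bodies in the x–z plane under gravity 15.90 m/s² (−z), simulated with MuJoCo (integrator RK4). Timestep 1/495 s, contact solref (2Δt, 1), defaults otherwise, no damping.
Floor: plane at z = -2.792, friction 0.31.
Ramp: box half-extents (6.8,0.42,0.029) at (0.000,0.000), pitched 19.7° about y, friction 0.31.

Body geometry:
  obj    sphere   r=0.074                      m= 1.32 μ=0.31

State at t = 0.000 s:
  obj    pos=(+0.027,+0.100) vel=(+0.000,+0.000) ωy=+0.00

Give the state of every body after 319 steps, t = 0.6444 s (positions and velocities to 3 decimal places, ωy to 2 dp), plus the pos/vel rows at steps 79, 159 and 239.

State at t = 0.6444 s:
  obj    pos=(+0.775,-0.168) vel=(+2.323,-0.832) ωy=+33.34

Key-timestep trajectory:
   step    t(s)  obj.x    obj.z    obj.vx   obj.vz 
     79  0.1596   +0.073  +0.083  +0.575  -0.206
    159  0.3212   +0.213  +0.033  +1.158  -0.415
    239  0.4828   +0.447  -0.051  +1.740  -0.623


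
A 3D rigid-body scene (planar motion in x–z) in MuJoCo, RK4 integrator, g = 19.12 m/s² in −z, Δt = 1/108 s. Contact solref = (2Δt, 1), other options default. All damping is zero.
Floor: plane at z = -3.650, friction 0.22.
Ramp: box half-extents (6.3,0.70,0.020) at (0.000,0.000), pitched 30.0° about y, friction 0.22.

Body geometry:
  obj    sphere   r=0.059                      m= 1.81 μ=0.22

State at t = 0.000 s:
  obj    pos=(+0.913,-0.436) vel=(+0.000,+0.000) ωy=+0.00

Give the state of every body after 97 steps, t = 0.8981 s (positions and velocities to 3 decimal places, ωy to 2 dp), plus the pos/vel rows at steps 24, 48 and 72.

State at t = 0.8981 s:
  obj    pos=(+3.299,-1.814) vel=(+5.312,-3.067) ωy=+103.90

Key-timestep trajectory:
   step    t(s)  obj.x    obj.z    obj.vx   obj.vz 
     24  0.2222   +1.059  -0.520  +1.315  -0.759
     48  0.4444   +1.498  -0.773  +2.629  -1.518
     72  0.6667   +2.228  -1.195  +3.943  -2.277


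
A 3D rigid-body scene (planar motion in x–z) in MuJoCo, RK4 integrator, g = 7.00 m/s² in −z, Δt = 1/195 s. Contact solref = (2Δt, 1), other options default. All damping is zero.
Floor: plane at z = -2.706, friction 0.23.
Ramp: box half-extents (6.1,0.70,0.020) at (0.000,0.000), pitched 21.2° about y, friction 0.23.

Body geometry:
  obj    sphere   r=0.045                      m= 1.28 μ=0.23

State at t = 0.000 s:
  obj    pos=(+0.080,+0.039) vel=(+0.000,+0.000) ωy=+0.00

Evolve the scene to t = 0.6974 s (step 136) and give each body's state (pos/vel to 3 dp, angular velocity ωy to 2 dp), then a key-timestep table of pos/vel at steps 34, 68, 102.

State at t = 0.6974 s:
  obj    pos=(+0.490,-0.120) vel=(+1.176,-0.456) ωy=+28.02

Key-timestep trajectory:
   step    t(s)  obj.x    obj.z    obj.vx   obj.vz 
     34  0.1744   +0.106  +0.029  +0.294  -0.114
     68  0.3487   +0.182  -0.001  +0.588  -0.228
    102  0.5231   +0.311  -0.051  +0.882  -0.342


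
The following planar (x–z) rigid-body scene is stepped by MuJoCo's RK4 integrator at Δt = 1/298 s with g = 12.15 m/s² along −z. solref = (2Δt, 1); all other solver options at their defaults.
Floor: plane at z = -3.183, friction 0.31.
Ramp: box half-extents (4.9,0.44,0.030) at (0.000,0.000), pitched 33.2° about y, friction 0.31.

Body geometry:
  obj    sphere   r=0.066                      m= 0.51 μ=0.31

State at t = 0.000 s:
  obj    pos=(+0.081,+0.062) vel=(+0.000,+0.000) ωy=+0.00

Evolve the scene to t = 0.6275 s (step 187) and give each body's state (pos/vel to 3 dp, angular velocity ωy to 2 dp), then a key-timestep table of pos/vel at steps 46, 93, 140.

State at t = 0.6275 s:
  obj    pos=(+0.864,-0.451) vel=(+2.495,-1.633) ωy=+45.17

Key-timestep trajectory:
   step    t(s)  obj.x    obj.z    obj.vx   obj.vz 
     46  0.1544   +0.128  +0.031  +0.614  -0.402
     93  0.3121   +0.275  -0.065  +1.241  -0.812
    140  0.4698   +0.520  -0.225  +1.868  -1.223


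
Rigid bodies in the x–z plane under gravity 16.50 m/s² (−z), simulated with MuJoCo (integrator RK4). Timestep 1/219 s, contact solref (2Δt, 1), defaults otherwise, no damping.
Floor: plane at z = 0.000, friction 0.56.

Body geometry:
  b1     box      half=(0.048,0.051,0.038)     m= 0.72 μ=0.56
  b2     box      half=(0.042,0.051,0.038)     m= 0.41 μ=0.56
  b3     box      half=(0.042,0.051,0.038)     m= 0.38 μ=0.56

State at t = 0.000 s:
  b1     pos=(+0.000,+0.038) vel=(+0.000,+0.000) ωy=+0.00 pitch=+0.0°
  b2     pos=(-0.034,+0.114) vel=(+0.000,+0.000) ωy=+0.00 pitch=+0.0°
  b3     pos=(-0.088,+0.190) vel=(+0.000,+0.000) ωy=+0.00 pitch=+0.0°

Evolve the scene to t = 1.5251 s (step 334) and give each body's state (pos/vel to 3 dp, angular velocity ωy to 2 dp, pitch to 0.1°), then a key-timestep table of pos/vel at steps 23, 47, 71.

State at t = 1.5251 s:
  b1     pos=(+0.000,+0.038) vel=(+0.000,+0.000) ωy=+0.00 pitch=+0.0°
  b2     pos=(-0.034,+0.114) vel=(+0.000,+0.000) ωy=+0.00 pitch=+0.0°
  b3     pos=(-0.120,+0.042) vel=(+0.000,+0.000) ωy=+0.00 pitch=-90.0°

Key-timestep trajectory:
   step    t(s)  b1.x    b1.z    b1.vx   b1.vz   b2.x    b2.z    b2.vx   b2.vz   b3.x    b3.z    b3.vx   b3.vz 
     23  0.1050   +0.000  +0.038  +0.000  +0.000   -0.034  +0.114  +0.001  +0.000   -0.105  +0.179  -0.322  -0.334
     47  0.2146   +0.000  +0.038  +0.000  +0.000   -0.034  +0.114  +0.000  +0.000   -0.142  +0.055  -0.342  -2.033
     71  0.3242   +0.000  +0.038  +0.000  +0.000   -0.034  +0.114  +0.000  +0.000   -0.119  +0.041  +0.220  -0.068


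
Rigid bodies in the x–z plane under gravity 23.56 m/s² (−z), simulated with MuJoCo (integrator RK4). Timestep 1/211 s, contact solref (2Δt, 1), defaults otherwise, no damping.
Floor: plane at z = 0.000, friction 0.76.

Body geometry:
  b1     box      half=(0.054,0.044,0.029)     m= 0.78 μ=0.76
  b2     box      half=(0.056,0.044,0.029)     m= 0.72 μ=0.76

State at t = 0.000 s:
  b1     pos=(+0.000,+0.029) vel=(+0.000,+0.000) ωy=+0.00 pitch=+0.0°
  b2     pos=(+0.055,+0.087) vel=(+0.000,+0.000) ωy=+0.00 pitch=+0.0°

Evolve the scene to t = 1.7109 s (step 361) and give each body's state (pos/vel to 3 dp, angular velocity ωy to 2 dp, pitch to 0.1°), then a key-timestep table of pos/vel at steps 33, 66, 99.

State at t = 1.7109 s:
  b1     pos=(+0.000,+0.029) vel=(+0.000,+0.000) ωy=+0.00 pitch=+0.0°
  b2     pos=(+0.193,+0.029) vel=(+0.000,+0.000) ωy=+0.00 pitch=+180.0°

Key-timestep trajectory:
   step    t(s)  b1.x    b1.z    b1.vx   b1.vz   b2.x    b2.z    b2.vx   b2.vz 
     33  0.1564   +0.000  +0.029  +0.000  +0.000   +0.063  +0.086  +0.152  -0.047
     66  0.3128   +0.000  +0.029  +0.000  +0.000   +0.120  +0.061  +0.288  +0.101
     99  0.4692   +0.000  +0.029  +0.000  +0.000   +0.156  +0.059  +0.392  -0.129


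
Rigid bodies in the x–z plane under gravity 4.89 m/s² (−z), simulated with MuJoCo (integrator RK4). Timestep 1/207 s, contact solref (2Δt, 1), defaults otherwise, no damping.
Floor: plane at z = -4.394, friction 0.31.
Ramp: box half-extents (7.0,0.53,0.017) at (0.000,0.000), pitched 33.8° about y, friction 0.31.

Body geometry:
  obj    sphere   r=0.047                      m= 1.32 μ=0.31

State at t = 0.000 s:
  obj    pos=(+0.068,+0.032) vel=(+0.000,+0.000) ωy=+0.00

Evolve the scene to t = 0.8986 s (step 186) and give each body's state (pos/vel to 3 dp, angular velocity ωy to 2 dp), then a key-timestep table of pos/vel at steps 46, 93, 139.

State at t = 0.8986 s:
  obj    pos=(+0.720,-0.405) vel=(+1.451,-0.971) ωy=+37.14

Key-timestep trajectory:
   step    t(s)  obj.x    obj.z    obj.vx   obj.vz 
     46  0.2222   +0.108  +0.005  +0.359  -0.240
     93  0.4493   +0.231  -0.078  +0.726  -0.486
    139  0.6715   +0.432  -0.212  +1.084  -0.726


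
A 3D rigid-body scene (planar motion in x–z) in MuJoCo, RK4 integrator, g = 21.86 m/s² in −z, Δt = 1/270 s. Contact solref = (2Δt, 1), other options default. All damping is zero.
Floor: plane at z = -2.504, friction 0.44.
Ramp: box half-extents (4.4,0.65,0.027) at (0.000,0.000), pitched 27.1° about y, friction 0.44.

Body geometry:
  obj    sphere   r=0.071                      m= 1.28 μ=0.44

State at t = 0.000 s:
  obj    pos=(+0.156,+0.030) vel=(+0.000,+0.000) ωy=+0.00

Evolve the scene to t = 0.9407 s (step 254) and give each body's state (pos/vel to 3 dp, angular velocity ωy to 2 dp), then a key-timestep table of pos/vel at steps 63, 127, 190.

State at t = 0.9407 s:
  obj    pos=(+2.958,-1.404) vel=(+5.957,-3.048) ωy=+94.24

Key-timestep trajectory:
   step    t(s)  obj.x    obj.z    obj.vx   obj.vz 
     63  0.2333   +0.329  -0.058  +1.478  -0.756
    127  0.4704   +0.857  -0.328  +2.979  -1.524
    190  0.7037   +1.724  -0.772  +4.456  -2.280


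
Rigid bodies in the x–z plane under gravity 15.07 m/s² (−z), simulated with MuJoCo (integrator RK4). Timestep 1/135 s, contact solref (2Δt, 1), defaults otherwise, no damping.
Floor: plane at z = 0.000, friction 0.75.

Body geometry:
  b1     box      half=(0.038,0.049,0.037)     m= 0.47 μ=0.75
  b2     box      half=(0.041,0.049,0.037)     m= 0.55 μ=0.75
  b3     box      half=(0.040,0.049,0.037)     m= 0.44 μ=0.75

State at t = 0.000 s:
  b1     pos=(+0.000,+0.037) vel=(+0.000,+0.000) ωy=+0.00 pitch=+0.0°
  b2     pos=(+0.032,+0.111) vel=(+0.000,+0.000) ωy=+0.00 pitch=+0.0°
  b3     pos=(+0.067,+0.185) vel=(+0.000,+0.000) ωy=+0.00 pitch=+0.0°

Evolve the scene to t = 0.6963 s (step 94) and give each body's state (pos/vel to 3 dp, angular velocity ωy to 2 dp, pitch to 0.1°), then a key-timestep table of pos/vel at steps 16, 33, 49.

State at t = 0.6963 s:
  b1     pos=(+0.000,+0.037) vel=(+0.000,+0.000) ωy=+0.00 pitch=+0.0°
  b2     pos=(+0.081,+0.041) vel=(+0.000,+0.000) ωy=+0.00 pitch=+90.0°
  b3     pos=(+0.190,+0.040) vel=(+0.000,+0.000) ωy=+0.00 pitch=+90.0°

Key-timestep trajectory:
   step    t(s)  b1.x    b1.z    b1.vx   b1.vz   b2.x    b2.z    b2.vx   b2.vz   b3.x    b3.z    b3.vx   b3.vz 
     16  0.1185   +0.000  +0.037  -0.002  +0.000   +0.038  +0.111  +0.116  +0.002   +0.085  +0.178  +0.329  -0.145
     33  0.2444   +0.000  +0.037  -0.001  +0.001   +0.068  +0.095  +0.357  -0.512   +0.154  +0.102  +0.652  -1.374
     49  0.3630   +0.000  +0.037  +0.000  +0.000   +0.082  +0.040  -0.016  +0.040   +0.193  +0.042  -0.125  -0.064


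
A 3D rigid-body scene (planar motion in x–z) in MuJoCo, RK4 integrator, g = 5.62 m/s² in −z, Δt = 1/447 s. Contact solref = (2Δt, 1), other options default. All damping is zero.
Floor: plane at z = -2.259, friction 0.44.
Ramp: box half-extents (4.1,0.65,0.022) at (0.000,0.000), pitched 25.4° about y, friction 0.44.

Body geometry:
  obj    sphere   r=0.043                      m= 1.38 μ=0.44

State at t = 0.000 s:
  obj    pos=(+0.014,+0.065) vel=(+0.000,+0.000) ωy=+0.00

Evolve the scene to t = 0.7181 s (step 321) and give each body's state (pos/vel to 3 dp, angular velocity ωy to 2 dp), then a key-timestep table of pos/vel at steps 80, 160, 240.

State at t = 0.7181 s:
  obj    pos=(+0.415,-0.125) vel=(+1.117,-0.530) ωy=+28.75

Key-timestep trajectory:
   step    t(s)  obj.x    obj.z    obj.vx   obj.vz 
     80  0.1790   +0.039  +0.053  +0.278  -0.132
    160  0.3579   +0.114  +0.018  +0.557  -0.264
    240  0.5369   +0.238  -0.041  +0.835  -0.397


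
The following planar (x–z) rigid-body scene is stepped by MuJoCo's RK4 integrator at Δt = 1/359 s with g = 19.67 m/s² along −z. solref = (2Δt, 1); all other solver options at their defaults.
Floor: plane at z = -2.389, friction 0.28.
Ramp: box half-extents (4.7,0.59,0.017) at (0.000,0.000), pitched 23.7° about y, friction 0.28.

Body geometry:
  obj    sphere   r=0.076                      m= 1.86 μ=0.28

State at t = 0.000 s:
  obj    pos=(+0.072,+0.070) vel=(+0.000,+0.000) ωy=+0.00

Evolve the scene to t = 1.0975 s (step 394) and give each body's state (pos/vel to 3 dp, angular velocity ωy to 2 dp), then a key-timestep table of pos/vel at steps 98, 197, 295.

State at t = 1.0975 s:
  obj    pos=(+3.186,-1.297) vel=(+5.675,-2.491) ωy=+81.55

Key-timestep trajectory:
   step    t(s)  obj.x    obj.z    obj.vx   obj.vz 
     98  0.2730   +0.265  -0.015  +1.412  -0.620
    197  0.5487   +0.851  -0.272  +2.838  -1.246
    295  0.8217   +1.818  -0.696  +4.249  -1.865


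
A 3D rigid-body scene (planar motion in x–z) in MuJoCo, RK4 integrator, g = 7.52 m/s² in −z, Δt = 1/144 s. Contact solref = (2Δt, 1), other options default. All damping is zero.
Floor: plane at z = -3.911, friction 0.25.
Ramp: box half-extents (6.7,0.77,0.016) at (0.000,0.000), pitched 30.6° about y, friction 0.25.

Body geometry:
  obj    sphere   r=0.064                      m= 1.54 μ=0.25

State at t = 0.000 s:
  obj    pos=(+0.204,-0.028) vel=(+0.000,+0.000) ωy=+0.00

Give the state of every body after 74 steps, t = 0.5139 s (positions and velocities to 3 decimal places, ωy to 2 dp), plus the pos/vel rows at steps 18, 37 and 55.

State at t = 0.5139 s:
  obj    pos=(+0.515,-0.212) vel=(+1.210,-0.715) ωy=+21.94

Key-timestep trajectory:
   step    t(s)  obj.x    obj.z    obj.vx   obj.vz 
     18  0.1250   +0.223  -0.039  +0.294  -0.174
     37  0.2569   +0.282  -0.074  +0.605  -0.358
     55  0.3819   +0.376  -0.129  +0.899  -0.532


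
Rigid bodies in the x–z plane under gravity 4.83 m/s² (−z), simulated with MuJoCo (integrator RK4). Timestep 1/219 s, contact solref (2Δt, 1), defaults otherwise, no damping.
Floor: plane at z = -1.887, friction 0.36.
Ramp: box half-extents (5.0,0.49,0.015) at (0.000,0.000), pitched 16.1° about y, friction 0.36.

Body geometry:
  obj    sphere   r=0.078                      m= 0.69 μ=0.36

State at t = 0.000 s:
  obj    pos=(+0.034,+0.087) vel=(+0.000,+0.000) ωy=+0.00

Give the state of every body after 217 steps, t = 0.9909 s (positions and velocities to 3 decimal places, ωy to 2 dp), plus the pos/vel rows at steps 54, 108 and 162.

State at t = 0.9909 s:
  obj    pos=(+0.485,-0.043) vel=(+0.911,-0.263) ωy=+12.15

Key-timestep trajectory:
   step    t(s)  obj.x    obj.z    obj.vx   obj.vz 
     54  0.2466   +0.062  +0.079  +0.227  -0.065
    108  0.4932   +0.146  +0.055  +0.453  -0.131
    162  0.7397   +0.286  +0.014  +0.680  -0.196


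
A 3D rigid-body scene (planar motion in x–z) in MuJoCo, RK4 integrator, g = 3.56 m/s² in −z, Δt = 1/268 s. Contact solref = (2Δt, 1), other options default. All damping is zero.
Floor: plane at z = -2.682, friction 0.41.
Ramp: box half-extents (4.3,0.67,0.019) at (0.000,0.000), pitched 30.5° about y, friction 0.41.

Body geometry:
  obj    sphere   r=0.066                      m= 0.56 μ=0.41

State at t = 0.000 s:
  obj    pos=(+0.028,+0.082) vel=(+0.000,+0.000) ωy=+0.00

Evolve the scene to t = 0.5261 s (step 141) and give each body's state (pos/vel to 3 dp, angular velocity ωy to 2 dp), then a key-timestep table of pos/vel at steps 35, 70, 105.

State at t = 0.5261 s:
  obj    pos=(+0.182,-0.009) vel=(+0.585,-0.345) ωy=+10.29

Key-timestep trajectory:
   step    t(s)  obj.x    obj.z    obj.vx   obj.vz 
     35  0.1306   +0.038  +0.077  +0.145  -0.086
     70  0.2612   +0.066  +0.060  +0.291  -0.171
    105  0.3918   +0.113  +0.032  +0.436  -0.257


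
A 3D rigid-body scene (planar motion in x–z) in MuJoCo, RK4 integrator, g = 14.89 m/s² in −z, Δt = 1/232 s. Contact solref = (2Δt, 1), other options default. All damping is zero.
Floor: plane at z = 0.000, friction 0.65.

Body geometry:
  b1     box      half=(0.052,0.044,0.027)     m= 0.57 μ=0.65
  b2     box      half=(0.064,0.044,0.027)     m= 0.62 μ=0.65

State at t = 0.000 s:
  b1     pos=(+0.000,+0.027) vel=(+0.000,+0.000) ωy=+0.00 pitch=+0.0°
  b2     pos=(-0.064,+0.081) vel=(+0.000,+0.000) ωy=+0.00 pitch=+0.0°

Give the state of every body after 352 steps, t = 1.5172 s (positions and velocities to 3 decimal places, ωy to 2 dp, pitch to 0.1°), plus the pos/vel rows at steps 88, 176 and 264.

State at t = 1.5172 s:
  b1     pos=(+0.001,+0.027) vel=(+0.000,+0.000) ωy=+0.00 pitch=+0.0°
  b2     pos=(-0.079,+0.064) vel=(+0.000,+0.000) ωy=+0.01 pitch=-44.8°

Key-timestep trajectory:
   step    t(s)  b1.x    b1.z    b1.vx   b1.vz   b2.x    b2.z    b2.vx   b2.vz 
     88  0.3793   +0.000  +0.027  +0.001  +0.000   -0.079  +0.065  -0.002  +0.003
    176  0.7586   +0.000  +0.027  +0.000  +0.000   -0.079  +0.064  +0.000  +0.000
    264  1.1379   +0.001  +0.027  +0.000  +0.000   -0.079  +0.064  +0.000  +0.000


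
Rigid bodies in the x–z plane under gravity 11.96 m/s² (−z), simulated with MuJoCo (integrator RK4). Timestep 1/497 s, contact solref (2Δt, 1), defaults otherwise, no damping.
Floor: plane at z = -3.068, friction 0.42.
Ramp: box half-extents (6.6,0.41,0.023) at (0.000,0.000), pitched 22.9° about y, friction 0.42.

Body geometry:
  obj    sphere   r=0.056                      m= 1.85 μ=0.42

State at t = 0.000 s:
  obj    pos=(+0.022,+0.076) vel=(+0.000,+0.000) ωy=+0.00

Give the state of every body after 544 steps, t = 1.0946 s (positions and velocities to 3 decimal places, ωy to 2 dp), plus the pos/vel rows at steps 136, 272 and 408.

State at t = 1.0946 s:
  obj    pos=(+1.857,-0.699) vel=(+3.352,-1.416) ωy=+64.97

Key-timestep trajectory:
   step    t(s)  obj.x    obj.z    obj.vx   obj.vz 
    136  0.2736   +0.137  +0.028  +0.838  -0.354
    272  0.5473   +0.481  -0.117  +1.676  -0.708
    408  0.8209   +1.054  -0.359  +2.514  -1.062
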